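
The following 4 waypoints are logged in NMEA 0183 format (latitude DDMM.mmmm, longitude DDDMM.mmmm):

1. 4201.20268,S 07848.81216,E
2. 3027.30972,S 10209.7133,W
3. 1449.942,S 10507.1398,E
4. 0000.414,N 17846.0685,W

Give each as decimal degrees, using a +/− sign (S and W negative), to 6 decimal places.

1. -42.020045, 78.813536
2. -30.455162, -102.161888
3. -14.832367, 105.118997
4. 0.006900, -178.767808

Point 1:
  Lat: split at 2 digits → 42° and 1.20268′; 42 + 1.20268/60 = 42.0200447
  hemisphere S, so the sign is −
  λ: degrees = first 3 digits = 78, minutes = 48.81216; 78 + 48.81216/60 = 78.8135360
  E ⇒ keep positive
Point 2:
  φ: split at 2 digits → 30° and 27.30972′; 30 + 27.30972/60 = 30.4551620
  S ⇒ negate
  Lon: degrees = first 3 digits = 102, minutes = 9.7133; 102 + 9.7133/60 = 102.1618883
  W → negative
Point 3:
  φ: split at 2 digits → 14° and 49.942′; 14 + 49.942/60 = 14.8323667
  S → negative
  Lon: split at 3 digits → 105° and 7.1398′; 105 + 7.1398/60 = 105.1189967
  E ⇒ keep positive
Point 4:
  Latitude: degrees = first 2 digits = 0, minutes = 0.414; 0 + 0.414/60 = 0.0069000
  N → positive
  λ: degrees = first 3 digits = 178, minutes = 46.0685; 178 + 46.0685/60 = 178.7678083
  W → negative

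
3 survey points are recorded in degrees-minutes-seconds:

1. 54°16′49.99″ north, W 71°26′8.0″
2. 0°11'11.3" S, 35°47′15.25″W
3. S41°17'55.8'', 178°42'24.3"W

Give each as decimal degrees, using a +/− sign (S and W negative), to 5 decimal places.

Point 1:
  Latitude: 16′ + 49.99″ = 16.83317′; 54 + 16.83317/60 = 54.280553
  N → positive
  λ: 26′ + 8″ = 26.13333′; 71 + 26.13333/60 = 71.435556
  hemisphere W, so the sign is −
Point 2:
  Latitude: 11′ + 11.3″ = 11.18833′; 0 + 11.18833/60 = 0.186472
  hemisphere S, so the sign is −
  λ: 35° + 47/60 + 15.25/3600 = 35 + 0.783333 + 0.004236 = 35.787569
  W → negative
Point 3:
  Latitude: 17′ + 55.8″ = 17.93000′; 41 + 17.93000/60 = 41.298833
  S ⇒ negate
  λ: 42′ + 24.3″ = 42.40500′; 178 + 42.40500/60 = 178.706750
  hemisphere W, so the sign is −

1. 54.28055, -71.43556
2. -0.18647, -35.78757
3. -41.29883, -178.70675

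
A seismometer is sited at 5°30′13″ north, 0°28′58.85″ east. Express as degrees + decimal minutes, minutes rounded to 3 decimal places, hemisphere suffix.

5° 30.217′ N, 0° 28.981′ E

φ: seconds/60 = 0.21667; minutes = 30 + 0.21667 = 30.21667
Longitude: seconds/60 = 0.98083; minutes = 28 + 0.98083 = 28.98083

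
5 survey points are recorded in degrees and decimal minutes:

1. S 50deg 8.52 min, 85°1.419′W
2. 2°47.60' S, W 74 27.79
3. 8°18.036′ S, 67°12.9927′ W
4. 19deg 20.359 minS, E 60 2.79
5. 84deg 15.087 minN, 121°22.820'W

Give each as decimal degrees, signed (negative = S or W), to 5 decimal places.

1. -50.14200, -85.02365
2. -2.79333, -74.46317
3. -8.30060, -67.21655
4. -19.33932, 60.04650
5. 84.25145, -121.38033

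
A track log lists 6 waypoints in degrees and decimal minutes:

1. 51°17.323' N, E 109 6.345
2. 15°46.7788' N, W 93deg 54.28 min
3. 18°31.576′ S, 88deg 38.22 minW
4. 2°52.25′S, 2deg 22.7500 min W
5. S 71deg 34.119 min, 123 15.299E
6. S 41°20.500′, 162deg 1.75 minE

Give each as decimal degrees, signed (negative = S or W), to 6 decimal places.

1. 51.288717, 109.105750
2. 15.779647, -93.904667
3. -18.526267, -88.637000
4. -2.870833, -2.379167
5. -71.568650, 123.254983
6. -41.341667, 162.029167

Point 1:
  Lat: 17.323′ = 0.288717°; total 51.2887167
  N ⇒ keep positive
  Lon: 109 + 6.345/60 = 109.1057500
  E → positive
Point 2:
  φ: 15 + 46.7788/60 = 15.7796467
  N → positive
  Longitude: 54.28′ = 0.904667°; total 93.9046667
  hemisphere W, so the sign is −
Point 3:
  Latitude: 18 + 31.576/60 = 18.5262667
  S → negative
  λ: 38.22′ = 0.637000°; total 88.6370000
  W ⇒ negate
Point 4:
  Latitude: 52.25′ = 0.870833°; total 2.8708333
  S → negative
  Lon: 2 + 22.75/60 = 2.3791667
  W ⇒ negate
Point 5:
  φ: 71 + 34.119/60 = 71.5686500
  hemisphere S, so the sign is −
  Longitude: 123 + 15.299/60 = 123.2549833
  E ⇒ keep positive
Point 6:
  Latitude: 41 + 20.5/60 = 41.3416667
  S → negative
  λ: 162 + 1.75/60 = 162.0291667
  E ⇒ keep positive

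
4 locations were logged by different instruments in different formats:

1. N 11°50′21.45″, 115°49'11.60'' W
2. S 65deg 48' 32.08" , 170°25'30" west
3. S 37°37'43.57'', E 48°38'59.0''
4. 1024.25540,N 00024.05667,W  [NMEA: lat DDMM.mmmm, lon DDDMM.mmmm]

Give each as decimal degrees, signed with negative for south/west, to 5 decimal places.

1. 11.83929, -115.81989
2. -65.80891, -170.42500
3. -37.62877, 48.64972
4. 10.40426, -0.40094

Point 1:
  φ: 11 + 50/60 + 21.45/3600 = 11.839292
  N ⇒ keep positive
  Longitude: 49′ + 11.6″ = 49.19333′; 115 + 49.19333/60 = 115.819889
  hemisphere W, so the sign is −
Point 2:
  Lat: 48′ + 32.08″ = 48.53467′; 65 + 48.53467/60 = 65.808911
  hemisphere S, so the sign is −
  λ: 25′ + 30″ = 25.50000′; 170 + 25.50000/60 = 170.425000
  hemisphere W, so the sign is −
Point 3:
  φ: 37 + 37/60 + 43.57/3600 = 37.628769
  S → negative
  Lon: 38′ + 59″ = 38.98333′; 48 + 38.98333/60 = 48.649722
  E → positive
Point 4:
  φ: degrees = first 2 digits = 10, minutes = 24.2554; 10 + 24.2554/60 = 10.404257
  N ⇒ keep positive
  Lon: degrees = first 3 digits = 0, minutes = 24.05667; 0 + 24.05667/60 = 0.400945
  W → negative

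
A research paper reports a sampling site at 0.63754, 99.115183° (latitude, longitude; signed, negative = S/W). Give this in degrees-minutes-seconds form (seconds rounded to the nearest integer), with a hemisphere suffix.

φ: whole degrees 0; 38.25240′ → 38′ and 15.14″
Lon: 0.115183 × 60 = 6.91098′ → 6′, remainder × 60 = 54.66″

0°38′15″ N, 99°06′55″ E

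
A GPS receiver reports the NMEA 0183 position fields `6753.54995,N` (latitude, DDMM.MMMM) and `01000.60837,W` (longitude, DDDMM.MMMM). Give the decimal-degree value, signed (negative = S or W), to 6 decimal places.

Lat: split at 2 digits → 67° and 53.54995′; 67 + 53.54995/60 = 67.8924992
N ⇒ keep positive
λ: degrees = first 3 digits = 10, minutes = 0.60837; 10 + 0.60837/60 = 10.0101395
hemisphere W, so the sign is −

67.892499, -10.010140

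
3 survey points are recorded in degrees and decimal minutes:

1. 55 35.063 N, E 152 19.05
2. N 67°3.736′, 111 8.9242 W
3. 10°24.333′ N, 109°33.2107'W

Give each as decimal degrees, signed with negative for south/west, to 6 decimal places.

1. 55.584383, 152.317500
2. 67.062267, -111.148737
3. 10.405550, -109.553512

Point 1:
  φ: 55 + 35.063/60 = 55.5843833
  N → positive
  λ: 19.05′ = 0.317500°; total 152.3175000
  E → positive
Point 2:
  φ: 3.736′ = 0.062267°; total 67.0622667
  N → positive
  λ: 8.9242′ = 0.148737°; total 111.1487367
  W ⇒ negate
Point 3:
  Lat: 10 + 24.333/60 = 10.4055500
  N ⇒ keep positive
  Lon: 109 + 33.2107/60 = 109.5535117
  W ⇒ negate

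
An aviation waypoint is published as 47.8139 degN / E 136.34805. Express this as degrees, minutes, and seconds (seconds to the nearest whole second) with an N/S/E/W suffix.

47°48′50″ N, 136°20′53″ E

φ: 0.813900 × 60 = 48.83400′ → 48′, remainder × 60 = 50.04″
Longitude: whole degrees 136; 20.88300′ → 20′ and 52.98″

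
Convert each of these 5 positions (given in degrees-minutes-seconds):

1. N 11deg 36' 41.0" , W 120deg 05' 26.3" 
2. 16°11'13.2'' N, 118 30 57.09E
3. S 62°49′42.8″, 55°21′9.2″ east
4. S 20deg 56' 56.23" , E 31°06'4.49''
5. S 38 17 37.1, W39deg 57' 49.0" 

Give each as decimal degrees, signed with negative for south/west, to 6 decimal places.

Point 1:
  Latitude: 11° + 36/60 + 41/3600 = 11 + 0.600000 + 0.011389 = 11.6113889
  N → positive
  Longitude: 120° + 5/60 + 26.3/3600 = 120 + 0.083333 + 0.007306 = 120.0906389
  W → negative
Point 2:
  Latitude: 11′ + 13.2″ = 11.22000′; 16 + 11.22000/60 = 16.1870000
  N ⇒ keep positive
  Lon: 118° + 30/60 + 57.09/3600 = 118 + 0.500000 + 0.015858 = 118.5158583
  E ⇒ keep positive
Point 3:
  Lat: 49′ + 42.8″ = 49.71333′; 62 + 49.71333/60 = 62.8285556
  hemisphere S, so the sign is −
  λ: 55° + 21/60 + 9.2/3600 = 55 + 0.350000 + 0.002556 = 55.3525556
  E → positive
Point 4:
  φ: 20° + 56/60 + 56.23/3600 = 20 + 0.933333 + 0.015619 = 20.9489528
  hemisphere S, so the sign is −
  Longitude: 31° + 6/60 + 4.49/3600 = 31 + 0.100000 + 0.001247 = 31.1012472
  E → positive
Point 5:
  Latitude: 38 + 17/60 + 37.1/3600 = 38.2936389
  S ⇒ negate
  Lon: 39 + 57/60 + 49/3600 = 39.9636111
  W → negative

1. 11.611389, -120.090639
2. 16.187000, 118.515858
3. -62.828556, 55.352556
4. -20.948953, 31.101247
5. -38.293639, -39.963611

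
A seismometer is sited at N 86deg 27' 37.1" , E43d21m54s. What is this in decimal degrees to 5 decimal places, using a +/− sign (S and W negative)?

Latitude: 27′ + 37.1″ = 27.61833′; 86 + 27.61833/60 = 86.460306
N ⇒ keep positive
Lon: 43° + 21/60 + 54/3600 = 43 + 0.350000 + 0.015000 = 43.365000
E ⇒ keep positive

86.46031, 43.36500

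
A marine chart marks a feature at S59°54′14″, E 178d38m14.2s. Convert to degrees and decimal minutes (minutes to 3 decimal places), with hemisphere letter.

Latitude: seconds/60 = 0.23333; minutes = 54 + 0.23333 = 54.23333
Lon: 38 + 14.2/60 = 38.23667′

59° 54.233′ S, 178° 38.237′ E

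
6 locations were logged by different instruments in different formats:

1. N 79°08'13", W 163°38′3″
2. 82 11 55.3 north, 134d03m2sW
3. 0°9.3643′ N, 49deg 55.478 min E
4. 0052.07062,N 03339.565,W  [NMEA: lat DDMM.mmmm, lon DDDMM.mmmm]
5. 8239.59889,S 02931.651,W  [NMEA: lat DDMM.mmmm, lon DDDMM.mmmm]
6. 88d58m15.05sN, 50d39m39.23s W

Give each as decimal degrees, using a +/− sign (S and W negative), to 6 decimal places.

Point 1:
  φ: 79 + 8/60 + 13/3600 = 79.1369444
  N ⇒ keep positive
  λ: 38′ + 3″ = 38.05000′; 163 + 38.05000/60 = 163.6341667
  hemisphere W, so the sign is −
Point 2:
  φ: 82° + 11/60 + 55.3/3600 = 82 + 0.183333 + 0.015361 = 82.1986944
  N ⇒ keep positive
  Longitude: 3′ + 2″ = 3.03333′; 134 + 3.03333/60 = 134.0505556
  W ⇒ negate
Point 3:
  Latitude: 9.3643′ = 0.156072°; total 0.1560717
  N ⇒ keep positive
  Lon: 49 + 55.478/60 = 49.9246333
  E → positive
Point 4:
  φ: split at 2 digits → 00° and 52.07062′; 0 + 52.07062/60 = 0.8678437
  N → positive
  λ: degrees = first 3 digits = 33, minutes = 39.565; 33 + 39.565/60 = 33.6594167
  W ⇒ negate
Point 5:
  φ: degrees = first 2 digits = 82, minutes = 39.59889; 82 + 39.59889/60 = 82.6599815
  S → negative
  Longitude: degrees = first 3 digits = 29, minutes = 31.651; 29 + 31.651/60 = 29.5275167
  W → negative
Point 6:
  Latitude: 58′ + 15.05″ = 58.25083′; 88 + 58.25083/60 = 88.9708472
  N → positive
  Longitude: 39′ + 39.23″ = 39.65383′; 50 + 39.65383/60 = 50.6608972
  W ⇒ negate

1. 79.136944, -163.634167
2. 82.198694, -134.050556
3. 0.156072, 49.924633
4. 0.867844, -33.659417
5. -82.659982, -29.527517
6. 88.970847, -50.660897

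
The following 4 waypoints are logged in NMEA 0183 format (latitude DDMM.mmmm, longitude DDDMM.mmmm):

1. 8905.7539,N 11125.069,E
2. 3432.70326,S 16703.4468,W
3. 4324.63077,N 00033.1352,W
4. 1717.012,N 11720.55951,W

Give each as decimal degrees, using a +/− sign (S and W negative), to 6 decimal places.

Point 1:
  φ: degrees = first 2 digits = 89, minutes = 5.7539; 89 + 5.7539/60 = 89.0958983
  N ⇒ keep positive
  Longitude: degrees = first 3 digits = 111, minutes = 25.069; 111 + 25.069/60 = 111.4178167
  E → positive
Point 2:
  Latitude: split at 2 digits → 34° and 32.70326′; 34 + 32.70326/60 = 34.5450543
  S → negative
  Longitude: split at 3 digits → 167° and 3.4468′; 167 + 3.4468/60 = 167.0574467
  W ⇒ negate
Point 3:
  Latitude: split at 2 digits → 43° and 24.63077′; 43 + 24.63077/60 = 43.4105128
  N → positive
  Lon: degrees = first 3 digits = 0, minutes = 33.1352; 0 + 33.1352/60 = 0.5522533
  W → negative
Point 4:
  φ: degrees = first 2 digits = 17, minutes = 17.012; 17 + 17.012/60 = 17.2835333
  N ⇒ keep positive
  Longitude: split at 3 digits → 117° and 20.55951′; 117 + 20.55951/60 = 117.3426585
  W → negative

1. 89.095898, 111.417817
2. -34.545054, -167.057447
3. 43.410513, -0.552253
4. 17.283533, -117.342659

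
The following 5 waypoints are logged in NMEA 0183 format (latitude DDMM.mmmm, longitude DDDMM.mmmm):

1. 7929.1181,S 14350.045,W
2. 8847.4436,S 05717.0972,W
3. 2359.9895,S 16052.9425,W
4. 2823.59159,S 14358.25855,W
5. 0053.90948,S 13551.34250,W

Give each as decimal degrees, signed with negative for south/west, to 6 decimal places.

1. -79.485302, -143.834083
2. -88.790727, -57.284953
3. -23.999825, -160.882375
4. -28.393193, -143.970976
5. -0.898491, -135.855708

Point 1:
  Lat: degrees = first 2 digits = 79, minutes = 29.1181; 79 + 29.1181/60 = 79.4853017
  hemisphere S, so the sign is −
  Longitude: degrees = first 3 digits = 143, minutes = 50.045; 143 + 50.045/60 = 143.8340833
  hemisphere W, so the sign is −
Point 2:
  Lat: degrees = first 2 digits = 88, minutes = 47.4436; 88 + 47.4436/60 = 88.7907267
  hemisphere S, so the sign is −
  Longitude: degrees = first 3 digits = 57, minutes = 17.0972; 57 + 17.0972/60 = 57.2849533
  W → negative
Point 3:
  Lat: degrees = first 2 digits = 23, minutes = 59.9895; 23 + 59.9895/60 = 23.9998250
  hemisphere S, so the sign is −
  Lon: degrees = first 3 digits = 160, minutes = 52.9425; 160 + 52.9425/60 = 160.8823750
  W ⇒ negate
Point 4:
  φ: degrees = first 2 digits = 28, minutes = 23.59159; 28 + 23.59159/60 = 28.3931932
  hemisphere S, so the sign is −
  Longitude: split at 3 digits → 143° and 58.25855′; 143 + 58.25855/60 = 143.9709758
  W ⇒ negate
Point 5:
  Lat: degrees = first 2 digits = 0, minutes = 53.90948; 0 + 53.90948/60 = 0.8984913
  S → negative
  λ: degrees = first 3 digits = 135, minutes = 51.3425; 135 + 51.3425/60 = 135.8557083
  W ⇒ negate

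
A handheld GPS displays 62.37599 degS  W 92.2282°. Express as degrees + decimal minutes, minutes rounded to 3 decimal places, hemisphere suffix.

Lat: fractional part 0.375990 → 22.55940 minutes
Lon: minutes = (92.228200 − 92) × 60 = 13.69200

62° 22.559′ S, 92° 13.692′ W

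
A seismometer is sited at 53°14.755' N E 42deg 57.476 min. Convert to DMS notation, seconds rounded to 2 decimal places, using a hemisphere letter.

53°14′45.30″ N, 42°57′28.56″ E

φ: 14.75500′ → 14′ and 0.75500 × 60 = 45.3000″
Longitude: 57.47600′ → 57′ and 0.47600 × 60 = 28.5600″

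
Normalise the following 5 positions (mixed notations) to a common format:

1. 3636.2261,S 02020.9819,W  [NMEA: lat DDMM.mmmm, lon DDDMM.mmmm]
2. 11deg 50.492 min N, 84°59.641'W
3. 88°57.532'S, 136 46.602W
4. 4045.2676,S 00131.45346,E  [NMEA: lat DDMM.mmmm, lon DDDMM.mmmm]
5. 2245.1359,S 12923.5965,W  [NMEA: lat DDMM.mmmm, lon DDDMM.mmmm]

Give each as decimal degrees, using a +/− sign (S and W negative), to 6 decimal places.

1. -36.603768, -20.349698
2. 11.841533, -84.994017
3. -88.958867, -136.776700
4. -40.754460, 1.524224
5. -22.752265, -129.393275

Point 1:
  Latitude: split at 2 digits → 36° and 36.2261′; 36 + 36.2261/60 = 36.6037683
  S ⇒ negate
  Longitude: degrees = first 3 digits = 20, minutes = 20.9819; 20 + 20.9819/60 = 20.3496983
  hemisphere W, so the sign is −
Point 2:
  φ: 50.492′ = 0.841533°; total 11.8415333
  N ⇒ keep positive
  Longitude: 59.641′ = 0.994017°; total 84.9940167
  W → negative
Point 3:
  φ: 88 + 57.532/60 = 88.9588667
  S ⇒ negate
  λ: 136 + 46.602/60 = 136.7767000
  W → negative
Point 4:
  φ: degrees = first 2 digits = 40, minutes = 45.2676; 40 + 45.2676/60 = 40.7544600
  S → negative
  Longitude: degrees = first 3 digits = 1, minutes = 31.45346; 1 + 31.45346/60 = 1.5242243
  E → positive
Point 5:
  Lat: split at 2 digits → 22° and 45.1359′; 22 + 45.1359/60 = 22.7522650
  S ⇒ negate
  λ: split at 3 digits → 129° and 23.5965′; 129 + 23.5965/60 = 129.3932750
  W ⇒ negate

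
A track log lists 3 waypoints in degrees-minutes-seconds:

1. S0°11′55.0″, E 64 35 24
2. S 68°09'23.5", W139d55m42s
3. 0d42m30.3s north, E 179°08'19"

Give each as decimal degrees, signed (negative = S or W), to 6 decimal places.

Point 1:
  Latitude: 0° + 11/60 + 55/3600 = 0 + 0.183333 + 0.015278 = 0.1986111
  S ⇒ negate
  Lon: 64° + 35/60 + 24/3600 = 64 + 0.583333 + 0.006667 = 64.5900000
  E ⇒ keep positive
Point 2:
  Latitude: 68 + 9/60 + 23.5/3600 = 68.1565278
  hemisphere S, so the sign is −
  Lon: 139 + 55/60 + 42/3600 = 139.9283333
  hemisphere W, so the sign is −
Point 3:
  Lat: 0° + 42/60 + 30.3/3600 = 0 + 0.700000 + 0.008417 = 0.7084167
  N ⇒ keep positive
  Lon: 179° + 8/60 + 19/3600 = 179 + 0.133333 + 0.005278 = 179.1386111
  E ⇒ keep positive

1. -0.198611, 64.590000
2. -68.156528, -139.928333
3. 0.708417, 179.138611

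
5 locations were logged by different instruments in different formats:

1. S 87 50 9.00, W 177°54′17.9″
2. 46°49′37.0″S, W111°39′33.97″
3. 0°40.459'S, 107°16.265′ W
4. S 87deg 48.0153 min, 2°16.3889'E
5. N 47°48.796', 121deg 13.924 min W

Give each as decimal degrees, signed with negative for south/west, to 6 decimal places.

1. -87.835833, -177.904972
2. -46.826944, -111.659436
3. -0.674317, -107.271083
4. -87.800255, 2.273148
5. 47.813267, -121.232067

Point 1:
  φ: 50′ + 9″ = 50.15000′; 87 + 50.15000/60 = 87.8358333
  S ⇒ negate
  Longitude: 177 + 54/60 + 17.9/3600 = 177.9049722
  hemisphere W, so the sign is −
Point 2:
  Lat: 46 + 49/60 + 37/3600 = 46.8269444
  S → negative
  λ: 111° + 39/60 + 33.97/3600 = 111 + 0.650000 + 0.009436 = 111.6594361
  W → negative
Point 3:
  Latitude: 0 + 40.459/60 = 0.6743167
  S ⇒ negate
  Longitude: 107 + 16.265/60 = 107.2710833
  W → negative
Point 4:
  φ: 87 + 48.0153/60 = 87.8002550
  hemisphere S, so the sign is −
  Longitude: 16.3889′ = 0.273148°; total 2.2731483
  E → positive
Point 5:
  Lat: 48.796′ = 0.813267°; total 47.8132667
  N → positive
  Longitude: 121 + 13.924/60 = 121.2320667
  W → negative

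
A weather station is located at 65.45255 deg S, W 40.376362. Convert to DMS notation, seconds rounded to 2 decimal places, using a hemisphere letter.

65°27′9.18″ S, 40°22′34.90″ W

Latitude: whole degrees 65; 27.15300′ → 27′ and 9.1800″
λ: 0.376362° → 22.58172′; 0.58172 × 60 = 34.9032″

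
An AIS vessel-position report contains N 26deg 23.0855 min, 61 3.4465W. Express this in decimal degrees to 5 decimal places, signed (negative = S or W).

26.38476, -61.05744

φ: 26 + 23.0855/60 = 26.384758
N ⇒ keep positive
Longitude: 61 + 3.4465/60 = 61.057442
W → negative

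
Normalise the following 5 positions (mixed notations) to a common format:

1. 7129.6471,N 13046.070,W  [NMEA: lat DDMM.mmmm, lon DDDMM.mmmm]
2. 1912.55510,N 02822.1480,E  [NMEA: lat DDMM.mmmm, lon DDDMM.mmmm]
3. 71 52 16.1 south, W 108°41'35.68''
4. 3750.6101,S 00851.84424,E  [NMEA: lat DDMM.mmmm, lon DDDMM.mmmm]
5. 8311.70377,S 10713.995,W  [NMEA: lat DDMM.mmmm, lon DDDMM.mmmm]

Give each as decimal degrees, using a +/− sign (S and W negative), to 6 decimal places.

1. 71.494118, -130.767833
2. 19.209252, 28.369133
3. -71.871139, -108.693244
4. -37.843502, 8.864071
5. -83.195063, -107.233250

Point 1:
  Latitude: degrees = first 2 digits = 71, minutes = 29.6471; 71 + 29.6471/60 = 71.4941183
  N → positive
  λ: degrees = first 3 digits = 130, minutes = 46.07; 130 + 46.07/60 = 130.7678333
  W ⇒ negate
Point 2:
  Lat: degrees = first 2 digits = 19, minutes = 12.5551; 19 + 12.5551/60 = 19.2092517
  N ⇒ keep positive
  Lon: degrees = first 3 digits = 28, minutes = 22.148; 28 + 22.148/60 = 28.3691333
  E → positive
Point 3:
  Lat: 52′ + 16.1″ = 52.26833′; 71 + 52.26833/60 = 71.8711389
  hemisphere S, so the sign is −
  λ: 41′ + 35.68″ = 41.59467′; 108 + 41.59467/60 = 108.6932444
  W ⇒ negate
Point 4:
  φ: degrees = first 2 digits = 37, minutes = 50.6101; 37 + 50.6101/60 = 37.8435017
  hemisphere S, so the sign is −
  Longitude: degrees = first 3 digits = 8, minutes = 51.84424; 8 + 51.84424/60 = 8.8640707
  E → positive
Point 5:
  Latitude: split at 2 digits → 83° and 11.70377′; 83 + 11.70377/60 = 83.1950628
  hemisphere S, so the sign is −
  Lon: split at 3 digits → 107° and 13.995′; 107 + 13.995/60 = 107.2332500
  hemisphere W, so the sign is −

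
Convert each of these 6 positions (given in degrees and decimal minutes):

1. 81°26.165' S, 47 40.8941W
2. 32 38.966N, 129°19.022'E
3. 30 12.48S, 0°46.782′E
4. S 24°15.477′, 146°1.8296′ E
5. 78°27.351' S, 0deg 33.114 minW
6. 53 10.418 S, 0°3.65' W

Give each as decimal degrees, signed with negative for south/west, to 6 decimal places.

Point 1:
  Latitude: 26.165′ = 0.436083°; total 81.4360833
  S → negative
  Lon: 40.8941′ = 0.681568°; total 47.6815683
  hemisphere W, so the sign is −
Point 2:
  Latitude: 38.966′ = 0.649433°; total 32.6494333
  N → positive
  Longitude: 19.022′ = 0.317033°; total 129.3170333
  E ⇒ keep positive
Point 3:
  Latitude: 30 + 12.48/60 = 30.2080000
  S ⇒ negate
  λ: 46.782′ = 0.779700°; total 0.7797000
  E → positive
Point 4:
  Latitude: 15.477′ = 0.257950°; total 24.2579500
  S → negative
  Lon: 146 + 1.8296/60 = 146.0304933
  E → positive
Point 5:
  Latitude: 78 + 27.351/60 = 78.4558500
  S ⇒ negate
  λ: 33.114′ = 0.551900°; total 0.5519000
  W ⇒ negate
Point 6:
  Lat: 10.418′ = 0.173633°; total 53.1736333
  hemisphere S, so the sign is −
  λ: 0 + 3.65/60 = 0.0608333
  W → negative

1. -81.436083, -47.681568
2. 32.649433, 129.317033
3. -30.208000, 0.779700
4. -24.257950, 146.030493
5. -78.455850, -0.551900
6. -53.173633, -0.060833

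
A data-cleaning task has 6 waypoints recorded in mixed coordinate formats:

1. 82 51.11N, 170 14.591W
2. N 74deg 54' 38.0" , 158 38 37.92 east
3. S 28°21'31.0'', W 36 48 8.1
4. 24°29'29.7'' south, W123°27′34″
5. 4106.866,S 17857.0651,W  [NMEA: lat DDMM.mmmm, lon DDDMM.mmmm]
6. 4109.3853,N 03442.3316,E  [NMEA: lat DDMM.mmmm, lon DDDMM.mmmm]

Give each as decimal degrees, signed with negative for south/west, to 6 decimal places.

Point 1:
  Lat: 82 + 51.11/60 = 82.8518333
  N → positive
  Lon: 14.591′ = 0.243183°; total 170.2431833
  W → negative
Point 2:
  Lat: 54′ + 38″ = 54.63333′; 74 + 54.63333/60 = 74.9105556
  N ⇒ keep positive
  λ: 158 + 38/60 + 37.92/3600 = 158.6438667
  E ⇒ keep positive
Point 3:
  Lat: 28° + 21/60 + 31/3600 = 28 + 0.350000 + 0.008611 = 28.3586111
  S ⇒ negate
  λ: 36 + 48/60 + 8.1/3600 = 36.8022500
  W → negative
Point 4:
  φ: 29′ + 29.7″ = 29.49500′; 24 + 29.49500/60 = 24.4915833
  hemisphere S, so the sign is −
  Longitude: 123 + 27/60 + 34/3600 = 123.4594444
  hemisphere W, so the sign is −
Point 5:
  Latitude: split at 2 digits → 41° and 6.866′; 41 + 6.866/60 = 41.1144333
  S ⇒ negate
  Longitude: split at 3 digits → 178° and 57.0651′; 178 + 57.0651/60 = 178.9510850
  hemisphere W, so the sign is −
Point 6:
  Lat: degrees = first 2 digits = 41, minutes = 9.3853; 41 + 9.3853/60 = 41.1564217
  N → positive
  λ: split at 3 digits → 034° and 42.3316′; 34 + 42.3316/60 = 34.7055267
  E → positive

1. 82.851833, -170.243183
2. 74.910556, 158.643867
3. -28.358611, -36.802250
4. -24.491583, -123.459444
5. -41.114433, -178.951085
6. 41.156422, 34.705527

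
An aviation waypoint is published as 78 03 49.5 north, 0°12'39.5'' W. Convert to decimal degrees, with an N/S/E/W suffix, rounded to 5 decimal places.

78.06375° N, 0.21097° W

φ: 3′ + 49.5″ = 3.82500′; 78 + 3.82500/60 = 78.063750
Lon: 12′ + 39.5″ = 12.65833′; 0 + 12.65833/60 = 0.210972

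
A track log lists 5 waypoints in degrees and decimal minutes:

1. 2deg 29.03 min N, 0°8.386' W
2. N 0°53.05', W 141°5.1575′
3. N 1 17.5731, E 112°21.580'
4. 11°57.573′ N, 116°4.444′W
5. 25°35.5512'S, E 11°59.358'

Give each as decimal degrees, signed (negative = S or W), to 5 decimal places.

Point 1:
  Lat: 2 + 29.03/60 = 2.483833
  N → positive
  Longitude: 8.386′ = 0.139767°; total 0.139767
  W → negative
Point 2:
  φ: 53.05′ = 0.884167°; total 0.884167
  N ⇒ keep positive
  λ: 141 + 5.1575/60 = 141.085958
  W → negative
Point 3:
  φ: 17.5731′ = 0.292885°; total 1.292885
  N → positive
  Lon: 21.58′ = 0.359667°; total 112.359667
  E → positive
Point 4:
  φ: 11 + 57.573/60 = 11.959550
  N ⇒ keep positive
  λ: 4.444′ = 0.074067°; total 116.074067
  W ⇒ negate
Point 5:
  Lat: 35.5512′ = 0.592520°; total 25.592520
  hemisphere S, so the sign is −
  Longitude: 11 + 59.358/60 = 11.989300
  E → positive

1. 2.48383, -0.13977
2. 0.88417, -141.08596
3. 1.29289, 112.35967
4. 11.95955, -116.07407
5. -25.59252, 11.98930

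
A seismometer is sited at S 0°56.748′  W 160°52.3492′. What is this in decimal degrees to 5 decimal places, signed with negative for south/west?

φ: 0 + 56.748/60 = 0.945800
S → negative
Lon: 52.3492′ = 0.872487°; total 160.872487
W → negative

-0.94580, -160.87249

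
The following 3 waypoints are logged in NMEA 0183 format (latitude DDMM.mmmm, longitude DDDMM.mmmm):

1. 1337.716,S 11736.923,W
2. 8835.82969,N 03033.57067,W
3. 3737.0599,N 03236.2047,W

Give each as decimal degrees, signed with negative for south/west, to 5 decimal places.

Point 1:
  φ: split at 2 digits → 13° and 37.716′; 13 + 37.716/60 = 13.628600
  S ⇒ negate
  Lon: degrees = first 3 digits = 117, minutes = 36.923; 117 + 36.923/60 = 117.615383
  W ⇒ negate
Point 2:
  Latitude: split at 2 digits → 88° and 35.82969′; 88 + 35.82969/60 = 88.597162
  N ⇒ keep positive
  Lon: degrees = first 3 digits = 30, minutes = 33.57067; 30 + 33.57067/60 = 30.559511
  W → negative
Point 3:
  φ: degrees = first 2 digits = 37, minutes = 37.0599; 37 + 37.0599/60 = 37.617665
  N → positive
  Longitude: degrees = first 3 digits = 32, minutes = 36.2047; 32 + 36.2047/60 = 32.603412
  W → negative

1. -13.62860, -117.61538
2. 88.59716, -30.55951
3. 37.61767, -32.60341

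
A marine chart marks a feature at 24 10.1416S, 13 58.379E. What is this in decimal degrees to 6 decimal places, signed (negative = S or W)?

-24.169027, 13.972983

Latitude: 24 + 10.1416/60 = 24.1690267
S → negative
Lon: 58.379′ = 0.972983°; total 13.9729833
E ⇒ keep positive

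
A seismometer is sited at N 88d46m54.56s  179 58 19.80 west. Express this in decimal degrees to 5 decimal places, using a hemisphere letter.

Lat: 46′ + 54.56″ = 46.90933′; 88 + 46.90933/60 = 88.781822
λ: 58′ + 19.8″ = 58.33000′; 179 + 58.33000/60 = 179.972167

88.78182° N, 179.97217° W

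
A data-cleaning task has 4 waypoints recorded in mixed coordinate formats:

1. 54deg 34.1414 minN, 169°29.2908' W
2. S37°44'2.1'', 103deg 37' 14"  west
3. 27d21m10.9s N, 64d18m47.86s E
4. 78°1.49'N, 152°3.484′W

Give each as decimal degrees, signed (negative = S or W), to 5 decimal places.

Point 1:
  φ: 54 + 34.1414/60 = 54.569023
  N ⇒ keep positive
  λ: 29.2908′ = 0.488180°; total 169.488180
  W → negative
Point 2:
  φ: 44′ + 2.1″ = 44.03500′; 37 + 44.03500/60 = 37.733917
  S → negative
  Lon: 103° + 37/60 + 14/3600 = 103 + 0.616667 + 0.003889 = 103.620556
  hemisphere W, so the sign is −
Point 3:
  Lat: 21′ + 10.9″ = 21.18167′; 27 + 21.18167/60 = 27.353028
  N ⇒ keep positive
  Longitude: 18′ + 47.86″ = 18.79767′; 64 + 18.79767/60 = 64.313294
  E ⇒ keep positive
Point 4:
  φ: 78 + 1.49/60 = 78.024833
  N ⇒ keep positive
  Lon: 152 + 3.484/60 = 152.058067
  hemisphere W, so the sign is −

1. 54.56902, -169.48818
2. -37.73392, -103.62056
3. 27.35303, 64.31329
4. 78.02483, -152.05807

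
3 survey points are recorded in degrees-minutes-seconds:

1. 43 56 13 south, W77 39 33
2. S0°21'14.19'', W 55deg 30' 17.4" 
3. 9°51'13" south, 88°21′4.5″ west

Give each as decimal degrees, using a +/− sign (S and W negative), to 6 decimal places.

1. -43.936944, -77.659167
2. -0.353942, -55.504833
3. -9.853611, -88.351250

Point 1:
  Lat: 43° + 56/60 + 13/3600 = 43 + 0.933333 + 0.003611 = 43.9369444
  hemisphere S, so the sign is −
  Lon: 77° + 39/60 + 33/3600 = 77 + 0.650000 + 0.009167 = 77.6591667
  hemisphere W, so the sign is −
Point 2:
  φ: 21′ + 14.19″ = 21.23650′; 0 + 21.23650/60 = 0.3539417
  S ⇒ negate
  λ: 55 + 30/60 + 17.4/3600 = 55.5048333
  W ⇒ negate
Point 3:
  φ: 9° + 51/60 + 13/3600 = 9 + 0.850000 + 0.003611 = 9.8536111
  hemisphere S, so the sign is −
  Lon: 88 + 21/60 + 4.5/3600 = 88.3512500
  hemisphere W, so the sign is −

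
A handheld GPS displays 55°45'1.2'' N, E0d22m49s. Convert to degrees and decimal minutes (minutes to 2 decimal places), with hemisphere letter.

55° 45.02′ N, 0° 22.82′ E

Lat: seconds/60 = 0.02000; minutes = 45 + 0.02000 = 45.0200
Longitude: seconds/60 = 0.81667; minutes = 22 + 0.81667 = 22.8167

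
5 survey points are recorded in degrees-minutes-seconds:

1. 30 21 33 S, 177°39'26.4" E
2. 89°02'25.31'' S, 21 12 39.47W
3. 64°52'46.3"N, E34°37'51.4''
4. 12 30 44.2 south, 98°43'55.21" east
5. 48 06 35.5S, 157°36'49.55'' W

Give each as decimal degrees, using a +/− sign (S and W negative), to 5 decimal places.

Point 1:
  Lat: 30 + 21/60 + 33/3600 = 30.359167
  S → negative
  λ: 177° + 39/60 + 26.4/3600 = 177 + 0.650000 + 0.007333 = 177.657333
  E → positive
Point 2:
  φ: 89° + 2/60 + 25.31/3600 = 89 + 0.033333 + 0.007031 = 89.040364
  S ⇒ negate
  Lon: 21° + 12/60 + 39.47/3600 = 21 + 0.200000 + 0.010964 = 21.210964
  hemisphere W, so the sign is −
Point 3:
  φ: 64° + 52/60 + 46.3/3600 = 64 + 0.866667 + 0.012861 = 64.879528
  N → positive
  λ: 34° + 37/60 + 51.4/3600 = 34 + 0.616667 + 0.014278 = 34.630944
  E → positive
Point 4:
  Latitude: 30′ + 44.2″ = 30.73667′; 12 + 30.73667/60 = 12.512278
  S → negative
  λ: 43′ + 55.21″ = 43.92017′; 98 + 43.92017/60 = 98.732003
  E → positive
Point 5:
  Lat: 6′ + 35.5″ = 6.59167′; 48 + 6.59167/60 = 48.109861
  S → negative
  λ: 157 + 36/60 + 49.55/3600 = 157.613764
  W → negative

1. -30.35917, 177.65733
2. -89.04036, -21.21096
3. 64.87953, 34.63094
4. -12.51228, 98.73200
5. -48.10986, -157.61376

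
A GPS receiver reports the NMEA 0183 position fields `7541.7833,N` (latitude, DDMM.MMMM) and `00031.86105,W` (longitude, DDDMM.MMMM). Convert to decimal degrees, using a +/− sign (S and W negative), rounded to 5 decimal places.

75.69639, -0.53102

Latitude: degrees = first 2 digits = 75, minutes = 41.7833; 75 + 41.7833/60 = 75.696388
N → positive
λ: degrees = first 3 digits = 0, minutes = 31.86105; 0 + 31.86105/60 = 0.531018
W → negative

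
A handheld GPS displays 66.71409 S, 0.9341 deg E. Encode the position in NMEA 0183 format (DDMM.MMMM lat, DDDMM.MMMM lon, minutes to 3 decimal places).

6642.845,S / 00056.046,E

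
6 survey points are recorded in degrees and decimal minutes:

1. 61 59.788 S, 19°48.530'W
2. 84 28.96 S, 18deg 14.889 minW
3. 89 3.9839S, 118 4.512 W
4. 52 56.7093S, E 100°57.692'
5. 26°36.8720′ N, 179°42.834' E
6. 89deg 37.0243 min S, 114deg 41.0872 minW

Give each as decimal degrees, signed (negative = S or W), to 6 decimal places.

1. -61.996467, -19.808833
2. -84.482667, -18.248150
3. -89.066398, -118.075200
4. -52.945155, 100.961533
5. 26.614533, 179.713900
6. -89.617072, -114.684787

Point 1:
  Lat: 61 + 59.788/60 = 61.9964667
  S ⇒ negate
  λ: 19 + 48.53/60 = 19.8088333
  W ⇒ negate
Point 2:
  Latitude: 28.96′ = 0.482667°; total 84.4826667
  hemisphere S, so the sign is −
  Lon: 18 + 14.889/60 = 18.2481500
  hemisphere W, so the sign is −
Point 3:
  φ: 89 + 3.9839/60 = 89.0663983
  S → negative
  λ: 118 + 4.512/60 = 118.0752000
  W → negative
Point 4:
  Lat: 56.7093′ = 0.945155°; total 52.9451550
  S → negative
  Longitude: 57.692′ = 0.961533°; total 100.9615333
  E → positive
Point 5:
  Latitude: 36.872′ = 0.614533°; total 26.6145333
  N ⇒ keep positive
  Longitude: 42.834′ = 0.713900°; total 179.7139000
  E ⇒ keep positive
Point 6:
  φ: 37.0243′ = 0.617072°; total 89.6170717
  S ⇒ negate
  λ: 41.0872′ = 0.684787°; total 114.6847867
  W → negative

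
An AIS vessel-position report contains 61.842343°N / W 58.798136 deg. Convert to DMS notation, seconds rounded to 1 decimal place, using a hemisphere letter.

φ: whole degrees 61; 50.54058′ → 50′ and 32.435″
Longitude: 0.798136 × 60 = 47.88816′ → 47′, remainder × 60 = 53.290″

61°50′32.4″ N, 58°47′53.3″ W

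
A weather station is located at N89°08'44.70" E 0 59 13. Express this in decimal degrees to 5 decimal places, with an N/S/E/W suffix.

Lat: 8′ + 44.7″ = 8.74500′; 89 + 8.74500/60 = 89.145750
Lon: 0 + 59/60 + 13/3600 = 0.986944

89.14575° N, 0.98694° E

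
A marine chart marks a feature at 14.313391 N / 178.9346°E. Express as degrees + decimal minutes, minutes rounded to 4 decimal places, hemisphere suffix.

Lat: minutes = (14.313391 − 14) × 60 = 18.803460
Lon: fractional part 0.934600 → 56.076000 minutes

14° 18.8035′ N, 178° 56.0760′ E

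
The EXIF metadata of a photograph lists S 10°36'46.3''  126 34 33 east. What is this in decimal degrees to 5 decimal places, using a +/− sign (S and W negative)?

φ: 10° + 36/60 + 46.3/3600 = 10 + 0.600000 + 0.012861 = 10.612861
S ⇒ negate
Lon: 126° + 34/60 + 33/3600 = 126 + 0.566667 + 0.009167 = 126.575833
E ⇒ keep positive

-10.61286, 126.57583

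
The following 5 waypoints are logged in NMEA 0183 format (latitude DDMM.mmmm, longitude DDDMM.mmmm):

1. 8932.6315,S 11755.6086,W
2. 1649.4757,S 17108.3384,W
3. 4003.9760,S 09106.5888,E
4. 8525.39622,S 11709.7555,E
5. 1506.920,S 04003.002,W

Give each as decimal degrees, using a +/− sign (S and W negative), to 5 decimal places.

Point 1:
  Latitude: split at 2 digits → 89° and 32.6315′; 89 + 32.6315/60 = 89.543858
  S → negative
  λ: split at 3 digits → 117° and 55.6086′; 117 + 55.6086/60 = 117.926810
  W → negative
Point 2:
  Lat: split at 2 digits → 16° and 49.4757′; 16 + 49.4757/60 = 16.824595
  S → negative
  λ: degrees = first 3 digits = 171, minutes = 8.3384; 171 + 8.3384/60 = 171.138973
  hemisphere W, so the sign is −
Point 3:
  Latitude: split at 2 digits → 40° and 3.976′; 40 + 3.976/60 = 40.066267
  S → negative
  Longitude: degrees = first 3 digits = 91, minutes = 6.5888; 91 + 6.5888/60 = 91.109813
  E ⇒ keep positive
Point 4:
  φ: split at 2 digits → 85° and 25.39622′; 85 + 25.39622/60 = 85.423270
  S ⇒ negate
  Lon: split at 3 digits → 117° and 9.7555′; 117 + 9.7555/60 = 117.162592
  E → positive
Point 5:
  Lat: degrees = first 2 digits = 15, minutes = 6.92; 15 + 6.92/60 = 15.115333
  hemisphere S, so the sign is −
  Lon: split at 3 digits → 040° and 3.002′; 40 + 3.002/60 = 40.050033
  hemisphere W, so the sign is −

1. -89.54386, -117.92681
2. -16.82460, -171.13897
3. -40.06627, 91.10981
4. -85.42327, 117.16259
5. -15.11533, -40.05003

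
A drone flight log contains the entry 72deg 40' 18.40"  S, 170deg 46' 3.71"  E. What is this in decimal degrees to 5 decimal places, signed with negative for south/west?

-72.67178, 170.76770

φ: 72 + 40/60 + 18.4/3600 = 72.671778
S ⇒ negate
λ: 170 + 46/60 + 3.71/3600 = 170.767697
E → positive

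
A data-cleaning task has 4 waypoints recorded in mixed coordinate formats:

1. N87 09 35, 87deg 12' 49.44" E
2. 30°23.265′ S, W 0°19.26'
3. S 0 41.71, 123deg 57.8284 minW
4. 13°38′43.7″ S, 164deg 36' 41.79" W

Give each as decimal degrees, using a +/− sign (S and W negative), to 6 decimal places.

1. 87.159722, 87.213733
2. -30.387750, -0.321000
3. -0.695167, -123.963807
4. -13.645472, -164.611608

Point 1:
  φ: 87 + 9/60 + 35/3600 = 87.1597222
  N ⇒ keep positive
  λ: 12′ + 49.44″ = 12.82400′; 87 + 12.82400/60 = 87.2137333
  E → positive
Point 2:
  Lat: 30 + 23.265/60 = 30.3877500
  S → negative
  Longitude: 19.26′ = 0.321000°; total 0.3210000
  hemisphere W, so the sign is −
Point 3:
  φ: 0 + 41.71/60 = 0.6951667
  S ⇒ negate
  Longitude: 57.8284′ = 0.963807°; total 123.9638067
  hemisphere W, so the sign is −
Point 4:
  Latitude: 38′ + 43.7″ = 38.72833′; 13 + 38.72833/60 = 13.6454722
  S → negative
  λ: 36′ + 41.79″ = 36.69650′; 164 + 36.69650/60 = 164.6116083
  W ⇒ negate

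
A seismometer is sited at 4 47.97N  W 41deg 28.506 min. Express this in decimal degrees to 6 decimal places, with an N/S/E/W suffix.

4.799500° N, 41.475100° W

Latitude: 4 + 47.97/60 = 4.7995000
Longitude: 28.506′ = 0.475100°; total 41.4751000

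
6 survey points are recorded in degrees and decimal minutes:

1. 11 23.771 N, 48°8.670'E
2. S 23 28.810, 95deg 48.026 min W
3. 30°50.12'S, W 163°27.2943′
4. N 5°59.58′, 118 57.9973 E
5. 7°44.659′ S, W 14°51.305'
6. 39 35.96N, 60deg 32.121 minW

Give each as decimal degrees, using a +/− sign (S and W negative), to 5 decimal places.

1. 11.39618, 48.14450
2. -23.48017, -95.80043
3. -30.83533, -163.45491
4. 5.99300, 118.96662
5. -7.74432, -14.85508
6. 39.59933, -60.53535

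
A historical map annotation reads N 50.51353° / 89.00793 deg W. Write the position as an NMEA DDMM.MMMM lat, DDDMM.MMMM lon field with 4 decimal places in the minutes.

Lat: minutes = (50.513530 − 50) × 60 = 30.811800
Longitude: minutes = (89.007930 − 89) × 60 = 0.475800

5030.8118,N / 08900.4758,W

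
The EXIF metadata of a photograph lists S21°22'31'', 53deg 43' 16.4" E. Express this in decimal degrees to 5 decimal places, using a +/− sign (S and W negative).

φ: 21° + 22/60 + 31/3600 = 21 + 0.366667 + 0.008611 = 21.375278
hemisphere S, so the sign is −
Lon: 53 + 43/60 + 16.4/3600 = 53.721222
E → positive

-21.37528, 53.72122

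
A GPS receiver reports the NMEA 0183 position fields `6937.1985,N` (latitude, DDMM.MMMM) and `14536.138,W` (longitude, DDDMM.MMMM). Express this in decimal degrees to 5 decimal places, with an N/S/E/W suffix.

69.61998° N, 145.60230° W

φ: split at 2 digits → 69° and 37.1985′; 69 + 37.1985/60 = 69.619975
λ: degrees = first 3 digits = 145, minutes = 36.138; 145 + 36.138/60 = 145.602300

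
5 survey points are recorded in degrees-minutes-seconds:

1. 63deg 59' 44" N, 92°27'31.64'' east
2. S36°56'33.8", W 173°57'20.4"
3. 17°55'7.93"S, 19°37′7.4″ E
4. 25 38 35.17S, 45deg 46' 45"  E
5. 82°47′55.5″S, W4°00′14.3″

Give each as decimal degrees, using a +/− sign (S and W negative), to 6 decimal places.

1. 63.995556, 92.458789
2. -36.942722, -173.955667
3. -17.918869, 19.618722
4. -25.643103, 45.779167
5. -82.798750, -4.003972

Point 1:
  Latitude: 63° + 59/60 + 44/3600 = 63 + 0.983333 + 0.012222 = 63.9955556
  N ⇒ keep positive
  Longitude: 92° + 27/60 + 31.64/3600 = 92 + 0.450000 + 0.008789 = 92.4587889
  E ⇒ keep positive
Point 2:
  φ: 36 + 56/60 + 33.8/3600 = 36.9427222
  hemisphere S, so the sign is −
  Lon: 173° + 57/60 + 20.4/3600 = 173 + 0.950000 + 0.005667 = 173.9556667
  hemisphere W, so the sign is −
Point 3:
  Lat: 55′ + 7.93″ = 55.13217′; 17 + 55.13217/60 = 17.9188694
  S ⇒ negate
  λ: 19° + 37/60 + 7.4/3600 = 19 + 0.616667 + 0.002056 = 19.6187222
  E → positive
Point 4:
  Lat: 38′ + 35.17″ = 38.58617′; 25 + 38.58617/60 = 25.6431028
  S → negative
  Lon: 45° + 46/60 + 45/3600 = 45 + 0.766667 + 0.012500 = 45.7791667
  E → positive
Point 5:
  Latitude: 82 + 47/60 + 55.5/3600 = 82.7987500
  S → negative
  λ: 4° + 0/60 + 14.3/3600 = 4 + 0.000000 + 0.003972 = 4.0039722
  hemisphere W, so the sign is −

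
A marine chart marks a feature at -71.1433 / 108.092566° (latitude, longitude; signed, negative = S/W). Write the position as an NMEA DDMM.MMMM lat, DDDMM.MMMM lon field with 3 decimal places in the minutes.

Latitude is negative → S; |value| = 71.143300
Latitude: fractional part 0.143300 → 8.59800 minutes
Lon: fractional part 0.092566 → 5.55396 minutes

7108.598,S / 10805.554,E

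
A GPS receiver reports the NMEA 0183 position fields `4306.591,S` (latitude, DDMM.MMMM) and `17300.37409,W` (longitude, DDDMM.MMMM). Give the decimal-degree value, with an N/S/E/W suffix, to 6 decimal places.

43.109850° S, 173.006235° W

φ: split at 2 digits → 43° and 6.591′; 43 + 6.591/60 = 43.1098500
λ: degrees = first 3 digits = 173, minutes = 0.37409; 173 + 0.37409/60 = 173.0062348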